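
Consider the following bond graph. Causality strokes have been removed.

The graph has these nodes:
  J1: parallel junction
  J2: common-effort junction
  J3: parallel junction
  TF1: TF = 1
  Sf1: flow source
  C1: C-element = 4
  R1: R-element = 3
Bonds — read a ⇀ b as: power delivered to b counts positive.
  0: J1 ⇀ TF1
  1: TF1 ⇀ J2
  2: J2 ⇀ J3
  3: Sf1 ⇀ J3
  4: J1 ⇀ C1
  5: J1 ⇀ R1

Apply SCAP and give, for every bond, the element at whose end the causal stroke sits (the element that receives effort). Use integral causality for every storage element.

bond 3 →Sf1  (Sf1 fixes flow; stroke at Sf1)
bond 2 →J3  (J3 needs exactly one e-in)
bond 1 →J2  (J2 needs exactly one e-in)
bond 0 →TF1  (TF1 one-in-one-out from 1)
bond 4 →J1  (prefer integral on C1)
bond 5 →R1  (0-jn J1 has e-setter on 4)

b0 →TF1
b1 →J2
b2 →J3
b3 →Sf1
b4 →J1
b5 →R1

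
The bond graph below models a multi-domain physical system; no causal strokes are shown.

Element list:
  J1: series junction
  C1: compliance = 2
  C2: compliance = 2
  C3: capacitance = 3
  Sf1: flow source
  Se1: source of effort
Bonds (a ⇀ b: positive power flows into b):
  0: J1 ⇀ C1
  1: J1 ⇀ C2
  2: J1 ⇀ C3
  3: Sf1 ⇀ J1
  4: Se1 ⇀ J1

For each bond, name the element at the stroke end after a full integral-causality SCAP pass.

β0 →J1
β1 →J1
β2 →J1
β3 →Sf1
β4 →J1

bond 3 |Sf1  (source Sf1 imposes f)
bond 4 |J1  (source Se1 imposes e)
bond 0 |J1  (1-jn J1 has f-setter on 3)
bond 1 |J1  (common-f at J1 fixed by 3)
bond 2 |J1  (J1: bond 3 brought flow, rest push out)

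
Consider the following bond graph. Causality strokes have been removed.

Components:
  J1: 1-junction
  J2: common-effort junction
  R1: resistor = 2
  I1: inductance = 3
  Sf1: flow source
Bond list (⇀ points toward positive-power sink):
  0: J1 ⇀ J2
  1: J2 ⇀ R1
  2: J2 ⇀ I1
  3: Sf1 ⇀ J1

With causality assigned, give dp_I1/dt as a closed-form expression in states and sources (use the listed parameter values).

dp_I1/dt = 2*F_Sf1 - 2*p_I1/3

b3 →Sf1  (Sf1: flow source, stroke at near end)
b0 →J1  (1-jn J1 has f-setter on 3)
b2 →I1  (I1 outputs flow p/I1)
b1 →J2  (J2 needs exactly one e-in)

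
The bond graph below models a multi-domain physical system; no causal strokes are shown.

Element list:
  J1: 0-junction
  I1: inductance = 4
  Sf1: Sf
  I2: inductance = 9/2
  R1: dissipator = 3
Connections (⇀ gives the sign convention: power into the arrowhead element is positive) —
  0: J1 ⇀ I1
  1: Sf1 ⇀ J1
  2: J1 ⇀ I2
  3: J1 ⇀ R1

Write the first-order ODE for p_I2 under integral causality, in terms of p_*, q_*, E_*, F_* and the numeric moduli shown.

dp_I2/dt = 3*F_Sf1 - 3*p_I1/4 - 2*p_I2/3

b1 stroke→Sf1  (Sf1: flow source, stroke at near end)
b0 stroke→I1  (I1 integral (f out))
b2 stroke→I2  (I2: I, integral causality)
b3 stroke→J1  (closing 0-jn rule on J1)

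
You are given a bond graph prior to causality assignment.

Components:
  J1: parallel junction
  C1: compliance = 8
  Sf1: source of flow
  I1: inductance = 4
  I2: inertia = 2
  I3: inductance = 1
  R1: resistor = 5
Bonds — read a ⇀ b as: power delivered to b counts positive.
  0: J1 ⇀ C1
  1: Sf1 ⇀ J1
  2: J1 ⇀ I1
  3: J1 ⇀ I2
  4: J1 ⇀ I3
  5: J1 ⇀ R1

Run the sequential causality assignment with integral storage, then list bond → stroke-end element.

#1 →Sf1  (source Sf1 imposes f)
#0 →J1  (C1 outputs effort q/C1)
#2 →I1  (J1: bond 0 brought effort, rest push out)
#3 →I2  (common-e at J1 fixed by 0)
#4 →I3  (common-e at J1 fixed by 0)
#5 →R1  (common-e at J1 fixed by 0)

bond 0 →J1
bond 1 →Sf1
bond 2 →I1
bond 3 →I2
bond 4 →I3
bond 5 →R1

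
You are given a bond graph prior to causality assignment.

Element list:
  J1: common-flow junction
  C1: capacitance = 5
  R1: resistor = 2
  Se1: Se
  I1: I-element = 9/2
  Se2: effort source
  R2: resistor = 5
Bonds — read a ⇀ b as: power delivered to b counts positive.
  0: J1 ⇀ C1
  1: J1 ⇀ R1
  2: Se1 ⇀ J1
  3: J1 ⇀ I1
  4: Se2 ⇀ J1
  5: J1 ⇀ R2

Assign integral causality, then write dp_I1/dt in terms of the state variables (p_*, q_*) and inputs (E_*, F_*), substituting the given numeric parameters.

dp_I1/dt = E_Se1 + E_Se2 - 14*p_I1/9 - q_C1/5

bond 2 stroke at J1  (Se1: effort source, stroke at far end)
bond 4 stroke at J1  (source Se2 imposes e)
bond 0 stroke at J1  (prefer integral on C1)
bond 3 stroke at I1  (I1: I, integral causality)
bond 1 stroke at J1  (J1 flow already set via bond 3)
bond 5 stroke at J1  (common-f at J1 fixed by 3)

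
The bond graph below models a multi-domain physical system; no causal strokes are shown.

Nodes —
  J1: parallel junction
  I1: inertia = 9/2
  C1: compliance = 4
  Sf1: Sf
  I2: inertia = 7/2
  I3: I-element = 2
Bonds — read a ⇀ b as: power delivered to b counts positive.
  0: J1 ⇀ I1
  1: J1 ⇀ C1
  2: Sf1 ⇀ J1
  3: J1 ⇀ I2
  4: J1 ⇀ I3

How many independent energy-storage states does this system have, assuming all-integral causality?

4  (C1, I1, I2, I3 all integral)

#2 stroke at Sf1  (Sf1 (Sf) sets flow on bond)
#0 stroke at I1  (I1: I, integral causality)
#1 stroke at J1  (prefer integral on C1)
#3 stroke at I2  (common-e at J1 fixed by 1)
#4 stroke at I3  (J1 effort already set via bond 1)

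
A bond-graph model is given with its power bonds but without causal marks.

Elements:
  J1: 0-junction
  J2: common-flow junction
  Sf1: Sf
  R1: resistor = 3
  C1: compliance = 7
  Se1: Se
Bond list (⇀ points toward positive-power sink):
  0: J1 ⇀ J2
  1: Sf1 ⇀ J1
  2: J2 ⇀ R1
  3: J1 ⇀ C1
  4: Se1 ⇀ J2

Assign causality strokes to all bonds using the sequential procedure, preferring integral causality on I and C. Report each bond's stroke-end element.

bond 1 →Sf1  (Sf1 (Sf) sets flow on bond)
bond 4 →J2  (Se1 (Se) sets effort on bond)
bond 3 →J1  (prefer integral on C1)
bond 0 →J2  (0-jn J1 has e-setter on 3)
bond 2 →R1  (closing 1-jn rule on J2)

β0 |J2
β1 |Sf1
β2 |R1
β3 |J1
β4 |J2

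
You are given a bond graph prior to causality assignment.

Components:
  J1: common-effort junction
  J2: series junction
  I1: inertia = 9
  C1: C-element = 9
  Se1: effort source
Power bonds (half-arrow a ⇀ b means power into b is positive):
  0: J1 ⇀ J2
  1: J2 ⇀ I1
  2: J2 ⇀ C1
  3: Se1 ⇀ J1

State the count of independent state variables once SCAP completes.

2  (C1, I1 all integral)

#3 |J1  (Se1 (Se) sets effort on bond)
#0 |J2  (common-e at J1 fixed by 3)
#1 |I1  (I1 outputs flow p/I1)
#2 |J2  (1-jn J2 has f-setter on 1)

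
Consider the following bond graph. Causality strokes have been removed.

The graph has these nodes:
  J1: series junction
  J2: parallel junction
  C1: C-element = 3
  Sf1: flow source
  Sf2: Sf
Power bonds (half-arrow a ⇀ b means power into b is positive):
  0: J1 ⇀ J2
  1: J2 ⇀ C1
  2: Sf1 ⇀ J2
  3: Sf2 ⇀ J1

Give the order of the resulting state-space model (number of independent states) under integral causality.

#2 |Sf1  (Sf1 fixes flow; stroke at Sf1)
#3 |Sf2  (Sf2: flow source, stroke at near end)
#0 |J1  (1-jn J1 has f-setter on 3)
#1 |J2  (closing 0-jn rule on J2)

1  (C1 all integral)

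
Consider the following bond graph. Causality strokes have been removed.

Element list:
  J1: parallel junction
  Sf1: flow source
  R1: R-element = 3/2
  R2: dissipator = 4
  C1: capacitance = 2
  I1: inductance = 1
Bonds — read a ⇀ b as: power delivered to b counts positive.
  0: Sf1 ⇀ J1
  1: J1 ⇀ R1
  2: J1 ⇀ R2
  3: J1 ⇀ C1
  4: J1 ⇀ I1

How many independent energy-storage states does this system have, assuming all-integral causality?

2  (C1, I1 all integral)

b0 stroke→Sf1  (Sf1: flow source, stroke at near end)
b3 stroke→J1  (prefer integral on C1)
b1 stroke→R1  (J1: bond 3 brought effort, rest push out)
b2 stroke→R2  (J1 effort already set via bond 3)
b4 stroke→I1  (J1 effort already set via bond 3)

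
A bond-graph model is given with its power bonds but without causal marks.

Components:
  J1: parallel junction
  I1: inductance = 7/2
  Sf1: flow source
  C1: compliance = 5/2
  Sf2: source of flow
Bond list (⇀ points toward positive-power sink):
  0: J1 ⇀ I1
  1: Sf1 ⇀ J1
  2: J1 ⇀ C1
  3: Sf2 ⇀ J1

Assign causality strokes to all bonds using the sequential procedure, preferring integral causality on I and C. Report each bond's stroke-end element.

bond 1 |Sf1  (Sf1 fixes flow; stroke at Sf1)
bond 3 |Sf2  (source Sf2 imposes f)
bond 0 |I1  (I1: I, integral causality)
bond 2 |J1  (J1: last free bond brings effort in)

β0 |I1
β1 |Sf1
β2 |J1
β3 |Sf2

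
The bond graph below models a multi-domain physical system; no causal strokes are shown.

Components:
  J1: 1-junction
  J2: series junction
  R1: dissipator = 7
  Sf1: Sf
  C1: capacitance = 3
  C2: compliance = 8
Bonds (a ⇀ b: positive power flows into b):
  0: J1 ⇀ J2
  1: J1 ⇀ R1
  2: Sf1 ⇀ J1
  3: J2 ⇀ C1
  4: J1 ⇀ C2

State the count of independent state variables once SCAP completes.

β2 stroke→Sf1  (Sf1 fixes flow; stroke at Sf1)
β0 stroke→J1  (1-jn J1 has f-setter on 2)
β1 stroke→J1  (1-jn J1 has f-setter on 2)
β4 stroke→J1  (1-jn J1 has f-setter on 2)
β3 stroke→J2  (J2: bond 0 brought flow, rest push out)

2  (C1, C2 all integral)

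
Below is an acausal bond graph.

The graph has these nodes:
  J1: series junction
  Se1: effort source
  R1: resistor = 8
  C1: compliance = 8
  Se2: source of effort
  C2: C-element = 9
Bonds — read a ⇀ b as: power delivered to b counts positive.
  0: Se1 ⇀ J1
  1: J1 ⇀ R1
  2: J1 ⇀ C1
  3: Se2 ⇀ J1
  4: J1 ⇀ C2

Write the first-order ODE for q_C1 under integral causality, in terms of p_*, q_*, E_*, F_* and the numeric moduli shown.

dq_C1/dt = E_Se1/8 + E_Se2/8 - q_C1/64 - q_C2/72

b0 →J1  (source Se1 imposes e)
b3 →J1  (source Se2 imposes e)
b2 →J1  (C1: C, integral causality)
b4 →J1  (C2 integral (e out))
b1 →R1  (J1 needs exactly one f-in)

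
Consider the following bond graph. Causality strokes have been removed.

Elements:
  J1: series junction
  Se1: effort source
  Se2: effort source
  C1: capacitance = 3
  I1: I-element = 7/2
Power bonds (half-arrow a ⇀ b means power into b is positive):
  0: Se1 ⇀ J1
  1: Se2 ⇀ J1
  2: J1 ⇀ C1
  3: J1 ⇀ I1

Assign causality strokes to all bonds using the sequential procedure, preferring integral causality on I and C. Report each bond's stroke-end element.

bond 0 →J1  (Se1 fixes effort; stroke away)
bond 1 →J1  (Se2 (Se) sets effort on bond)
bond 2 →J1  (C1 outputs effort q/C1)
bond 3 →I1  (only one flow-in slot at J1)

β0 stroke at J1
β1 stroke at J1
β2 stroke at J1
β3 stroke at I1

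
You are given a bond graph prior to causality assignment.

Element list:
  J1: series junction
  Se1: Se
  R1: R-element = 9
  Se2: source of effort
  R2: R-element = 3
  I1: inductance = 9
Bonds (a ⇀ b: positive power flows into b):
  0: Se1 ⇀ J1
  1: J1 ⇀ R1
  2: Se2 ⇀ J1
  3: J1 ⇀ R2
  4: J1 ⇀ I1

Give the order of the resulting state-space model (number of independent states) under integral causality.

1  (I1 all integral)

β0 stroke→J1  (source Se1 imposes e)
β2 stroke→J1  (Se2 (Se) sets effort on bond)
β4 stroke→I1  (I1 outputs flow p/I1)
β1 stroke→J1  (J1 flow already set via bond 4)
β3 stroke→J1  (common-f at J1 fixed by 4)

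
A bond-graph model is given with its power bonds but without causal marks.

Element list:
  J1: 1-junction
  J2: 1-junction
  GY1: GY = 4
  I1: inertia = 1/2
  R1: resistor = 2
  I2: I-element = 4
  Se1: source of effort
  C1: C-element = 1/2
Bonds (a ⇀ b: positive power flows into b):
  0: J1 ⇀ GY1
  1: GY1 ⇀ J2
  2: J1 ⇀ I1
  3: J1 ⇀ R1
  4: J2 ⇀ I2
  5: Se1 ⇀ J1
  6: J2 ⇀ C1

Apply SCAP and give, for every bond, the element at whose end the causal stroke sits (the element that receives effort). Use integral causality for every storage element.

#5 →J1  (Se1 (Se) sets effort on bond)
#2 →I1  (I1 integral (f out))
#0 →J1  (J1: bond 2 brought flow, rest push out)
#3 →J1  (1-jn J1 has f-setter on 2)
#1 →J2  (GY1 both-in/both-out from 0)
#4 →I2  (I2 outputs flow p/I2)
#6 →J2  (J2 flow already set via bond 4)

#0 stroke at J1
#1 stroke at J2
#2 stroke at I1
#3 stroke at J1
#4 stroke at I2
#5 stroke at J1
#6 stroke at J2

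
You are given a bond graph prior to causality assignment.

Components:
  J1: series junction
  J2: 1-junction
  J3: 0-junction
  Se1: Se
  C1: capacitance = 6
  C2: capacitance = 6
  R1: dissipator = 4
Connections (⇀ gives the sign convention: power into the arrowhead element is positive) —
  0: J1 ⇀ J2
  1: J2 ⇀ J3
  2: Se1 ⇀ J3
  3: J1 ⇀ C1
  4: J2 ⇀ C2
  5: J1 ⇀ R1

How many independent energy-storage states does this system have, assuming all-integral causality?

2  (C1, C2 all integral)

b2 →J3  (source Se1 imposes e)
b1 →J2  (J3 effort already set via bond 2)
b3 →J1  (C1 integral (e out))
b4 →J2  (C2 outputs effort q/C2)
b0 →J1  (only one flow-in slot at J2)
b5 →R1  (J1 needs exactly one f-in)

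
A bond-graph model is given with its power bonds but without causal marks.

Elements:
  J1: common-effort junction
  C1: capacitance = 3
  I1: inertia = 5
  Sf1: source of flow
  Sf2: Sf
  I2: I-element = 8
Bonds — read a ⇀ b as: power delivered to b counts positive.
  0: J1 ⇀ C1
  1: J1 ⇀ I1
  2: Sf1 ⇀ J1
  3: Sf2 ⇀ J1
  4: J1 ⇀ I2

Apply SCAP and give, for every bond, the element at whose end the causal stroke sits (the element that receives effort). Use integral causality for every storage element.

b0 stroke at J1
b1 stroke at I1
b2 stroke at Sf1
b3 stroke at Sf2
b4 stroke at I2

b2 stroke→Sf1  (Sf1 fixes flow; stroke at Sf1)
b3 stroke→Sf2  (Sf2 (Sf) sets flow on bond)
b0 stroke→J1  (C1: C, integral causality)
b1 stroke→I1  (common-e at J1 fixed by 0)
b4 stroke→I2  (0-jn J1 has e-setter on 0)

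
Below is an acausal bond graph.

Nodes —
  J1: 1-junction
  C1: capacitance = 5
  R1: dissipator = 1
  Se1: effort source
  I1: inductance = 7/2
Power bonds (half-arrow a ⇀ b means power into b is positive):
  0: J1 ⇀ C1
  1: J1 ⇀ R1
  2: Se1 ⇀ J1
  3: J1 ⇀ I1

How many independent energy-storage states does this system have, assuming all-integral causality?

2  (C1, I1 all integral)

#2 |J1  (Se1: effort source, stroke at far end)
#0 |J1  (prefer integral on C1)
#3 |I1  (I1 integral (f out))
#1 |J1  (J1: bond 3 brought flow, rest push out)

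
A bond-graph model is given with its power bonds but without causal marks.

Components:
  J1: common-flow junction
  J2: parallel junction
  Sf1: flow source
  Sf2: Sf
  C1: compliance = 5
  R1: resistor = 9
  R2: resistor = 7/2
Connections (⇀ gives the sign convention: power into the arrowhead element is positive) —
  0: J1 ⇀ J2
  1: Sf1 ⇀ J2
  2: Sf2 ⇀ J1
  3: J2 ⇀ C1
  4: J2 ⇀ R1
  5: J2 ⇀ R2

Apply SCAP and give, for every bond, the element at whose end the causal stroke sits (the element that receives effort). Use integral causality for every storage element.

bond 0 stroke→J1
bond 1 stroke→Sf1
bond 2 stroke→Sf2
bond 3 stroke→J2
bond 4 stroke→R1
bond 5 stroke→R2

β1 |Sf1  (Sf1 (Sf) sets flow on bond)
β2 |Sf2  (Sf2: flow source, stroke at near end)
β0 |J1  (common-f at J1 fixed by 2)
β3 |J2  (C1: C, integral causality)
β4 |R1  (J2 effort already set via bond 3)
β5 |R2  (J2: bond 3 brought effort, rest push out)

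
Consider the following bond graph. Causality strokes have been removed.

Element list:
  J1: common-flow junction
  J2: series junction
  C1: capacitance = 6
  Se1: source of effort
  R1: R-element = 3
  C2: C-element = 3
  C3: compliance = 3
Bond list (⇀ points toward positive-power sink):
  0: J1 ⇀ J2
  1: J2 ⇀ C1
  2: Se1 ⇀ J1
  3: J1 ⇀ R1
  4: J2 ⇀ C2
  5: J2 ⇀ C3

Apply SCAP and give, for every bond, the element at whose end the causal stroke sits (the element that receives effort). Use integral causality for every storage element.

b2 stroke at J1  (Se1 fixes effort; stroke away)
b1 stroke at J2  (C1 outputs effort q/C1)
b4 stroke at J2  (C2 outputs effort q/C2)
b5 stroke at J2  (prefer integral on C3)
b0 stroke at J1  (J2 needs exactly one f-in)
b3 stroke at R1  (J1: last free bond brings flow in)

bond 0 |J1
bond 1 |J2
bond 2 |J1
bond 3 |R1
bond 4 |J2
bond 5 |J2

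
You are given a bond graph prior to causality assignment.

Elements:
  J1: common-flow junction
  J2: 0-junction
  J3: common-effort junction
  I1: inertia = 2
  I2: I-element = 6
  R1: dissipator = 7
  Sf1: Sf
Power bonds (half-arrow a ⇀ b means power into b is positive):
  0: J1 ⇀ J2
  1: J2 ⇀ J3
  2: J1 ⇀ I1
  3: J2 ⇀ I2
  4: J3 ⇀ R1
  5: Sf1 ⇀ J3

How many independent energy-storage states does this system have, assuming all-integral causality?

2  (I1, I2 all integral)

#5 →Sf1  (source Sf1 imposes f)
#2 →I1  (I1 integral (f out))
#0 →J1  (common-f at J1 fixed by 2)
#3 →I2  (prefer integral on I2)
#1 →J2  (only one effort-in slot at J2)
#4 →J3  (J3: last free bond brings effort in)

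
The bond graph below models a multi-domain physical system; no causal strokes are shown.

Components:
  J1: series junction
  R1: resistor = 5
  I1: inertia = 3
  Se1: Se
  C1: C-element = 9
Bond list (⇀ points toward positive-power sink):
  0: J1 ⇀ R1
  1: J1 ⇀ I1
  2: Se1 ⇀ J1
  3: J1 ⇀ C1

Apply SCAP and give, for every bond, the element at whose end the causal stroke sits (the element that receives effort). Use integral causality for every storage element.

β0 stroke at J1
β1 stroke at I1
β2 stroke at J1
β3 stroke at J1

b2 →J1  (Se1: effort source, stroke at far end)
b1 →I1  (I1 integral (f out))
b0 →J1  (J1: bond 1 brought flow, rest push out)
b3 →J1  (J1 flow already set via bond 1)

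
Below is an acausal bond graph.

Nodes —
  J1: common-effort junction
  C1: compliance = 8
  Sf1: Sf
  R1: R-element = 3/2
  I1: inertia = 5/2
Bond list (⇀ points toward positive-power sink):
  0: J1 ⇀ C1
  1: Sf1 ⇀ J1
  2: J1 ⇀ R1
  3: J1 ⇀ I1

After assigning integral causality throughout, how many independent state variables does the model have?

2  (C1, I1 all integral)

b1 →Sf1  (Sf1 fixes flow; stroke at Sf1)
b0 →J1  (C1 outputs effort q/C1)
b2 →R1  (J1: bond 0 brought effort, rest push out)
b3 →I1  (J1: bond 0 brought effort, rest push out)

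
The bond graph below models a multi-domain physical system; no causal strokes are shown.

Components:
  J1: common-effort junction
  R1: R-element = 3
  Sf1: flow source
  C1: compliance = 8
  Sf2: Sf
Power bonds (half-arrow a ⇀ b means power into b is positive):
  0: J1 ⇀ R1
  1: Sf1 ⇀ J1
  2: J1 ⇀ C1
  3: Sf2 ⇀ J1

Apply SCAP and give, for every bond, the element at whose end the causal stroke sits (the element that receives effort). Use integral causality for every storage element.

bond 1 →Sf1  (Sf1: flow source, stroke at near end)
bond 3 →Sf2  (Sf2 (Sf) sets flow on bond)
bond 2 →J1  (prefer integral on C1)
bond 0 →R1  (J1: bond 2 brought effort, rest push out)

#0 →R1
#1 →Sf1
#2 →J1
#3 →Sf2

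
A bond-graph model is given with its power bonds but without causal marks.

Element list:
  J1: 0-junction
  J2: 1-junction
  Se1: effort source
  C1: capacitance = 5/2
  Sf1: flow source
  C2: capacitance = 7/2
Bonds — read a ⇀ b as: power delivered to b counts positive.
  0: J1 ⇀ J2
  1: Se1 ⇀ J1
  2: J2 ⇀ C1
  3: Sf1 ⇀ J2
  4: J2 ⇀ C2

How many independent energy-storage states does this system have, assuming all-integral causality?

2  (C1, C2 all integral)

#1 |J1  (Se1 fixes effort; stroke away)
#3 |Sf1  (Sf1 (Sf) sets flow on bond)
#0 |J2  (J1 effort already set via bond 1)
#2 |J2  (J2: bond 3 brought flow, rest push out)
#4 |J2  (1-jn J2 has f-setter on 3)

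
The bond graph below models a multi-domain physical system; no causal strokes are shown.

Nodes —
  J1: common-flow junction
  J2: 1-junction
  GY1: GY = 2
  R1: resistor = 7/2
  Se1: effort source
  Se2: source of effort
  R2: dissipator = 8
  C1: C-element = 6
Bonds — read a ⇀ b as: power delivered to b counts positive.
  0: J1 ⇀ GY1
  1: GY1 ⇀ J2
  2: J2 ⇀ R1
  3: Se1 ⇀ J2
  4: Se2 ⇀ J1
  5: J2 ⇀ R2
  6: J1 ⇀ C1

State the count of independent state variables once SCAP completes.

#3 stroke at J2  (Se1 (Se) sets effort on bond)
#4 stroke at J1  (Se2 (Se) sets effort on bond)
#6 stroke at J1  (C1 integral (e out))
#0 stroke at GY1  (J1: last free bond brings flow in)
#1 stroke at GY1  (GY GY1: same side as bond 0)
#2 stroke at J2  (common-f at J2 fixed by 1)
#5 stroke at J2  (J2 flow already set via bond 1)

1  (C1 all integral)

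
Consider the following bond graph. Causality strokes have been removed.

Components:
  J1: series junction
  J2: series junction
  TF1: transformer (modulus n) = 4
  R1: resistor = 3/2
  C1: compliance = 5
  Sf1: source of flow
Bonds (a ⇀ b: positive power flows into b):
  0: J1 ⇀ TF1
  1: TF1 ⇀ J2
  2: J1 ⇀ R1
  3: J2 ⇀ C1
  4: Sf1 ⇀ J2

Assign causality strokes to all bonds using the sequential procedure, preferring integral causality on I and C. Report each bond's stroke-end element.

#4 |Sf1  (Sf1 (Sf) sets flow on bond)
#1 |J2  (J2 flow already set via bond 4)
#3 |J2  (common-f at J2 fixed by 4)
#0 |TF1  (TF1: transformer flips bond 1)
#2 |J1  (1-jn J1 has f-setter on 0)

#0 →TF1
#1 →J2
#2 →J1
#3 →J2
#4 →Sf1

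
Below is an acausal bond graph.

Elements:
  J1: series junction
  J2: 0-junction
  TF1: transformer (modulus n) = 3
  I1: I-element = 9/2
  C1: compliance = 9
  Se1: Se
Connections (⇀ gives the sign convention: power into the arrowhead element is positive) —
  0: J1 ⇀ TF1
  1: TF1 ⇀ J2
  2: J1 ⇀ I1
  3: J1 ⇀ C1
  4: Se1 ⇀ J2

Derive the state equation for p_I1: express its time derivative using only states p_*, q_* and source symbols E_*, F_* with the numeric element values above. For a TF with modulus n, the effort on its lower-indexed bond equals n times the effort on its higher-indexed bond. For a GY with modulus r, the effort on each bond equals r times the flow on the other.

#4 |J2  (source Se1 imposes e)
#1 |TF1  (J2: bond 4 brought effort, rest push out)
#0 |J1  (through TF1, causality passes straight; one stroke at TF1)
#2 |I1  (I1: I, integral causality)
#3 |J1  (1-jn J1 has f-setter on 2)

dp_I1/dt = -3*E_Se1 - q_C1/9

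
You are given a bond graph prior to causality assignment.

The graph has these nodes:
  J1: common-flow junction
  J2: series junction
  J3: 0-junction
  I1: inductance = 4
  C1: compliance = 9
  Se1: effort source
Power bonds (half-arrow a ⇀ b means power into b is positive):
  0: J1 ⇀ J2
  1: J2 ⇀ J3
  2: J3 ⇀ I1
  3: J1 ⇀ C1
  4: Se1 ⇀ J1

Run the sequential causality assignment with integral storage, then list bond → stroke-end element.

β4 stroke→J1  (Se1 fixes effort; stroke away)
β2 stroke→I1  (prefer integral on I1)
β1 stroke→J3  (only one effort-in slot at J3)
β0 stroke→J2  (J2 flow already set via bond 1)
β3 stroke→J1  (1-jn J1 has f-setter on 0)

b0 stroke→J2
b1 stroke→J3
b2 stroke→I1
b3 stroke→J1
b4 stroke→J1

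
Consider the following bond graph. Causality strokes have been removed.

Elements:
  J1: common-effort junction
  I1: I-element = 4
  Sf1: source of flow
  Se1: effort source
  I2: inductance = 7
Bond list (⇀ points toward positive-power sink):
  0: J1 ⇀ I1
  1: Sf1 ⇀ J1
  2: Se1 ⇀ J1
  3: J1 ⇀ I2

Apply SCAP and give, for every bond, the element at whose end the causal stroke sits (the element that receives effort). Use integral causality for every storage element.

bond 1 stroke at Sf1  (source Sf1 imposes f)
bond 2 stroke at J1  (source Se1 imposes e)
bond 0 stroke at I1  (J1 effort already set via bond 2)
bond 3 stroke at I2  (0-jn J1 has e-setter on 2)

b0 stroke at I1
b1 stroke at Sf1
b2 stroke at J1
b3 stroke at I2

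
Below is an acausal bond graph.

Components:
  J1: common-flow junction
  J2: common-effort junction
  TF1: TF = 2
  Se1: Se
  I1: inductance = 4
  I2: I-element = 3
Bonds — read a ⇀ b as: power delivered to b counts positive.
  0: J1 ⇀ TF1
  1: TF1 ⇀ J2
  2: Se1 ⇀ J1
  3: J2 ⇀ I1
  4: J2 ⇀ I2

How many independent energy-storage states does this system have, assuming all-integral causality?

2  (I1, I2 all integral)

bond 2 stroke at J1  (Se1: effort source, stroke at far end)
bond 0 stroke at TF1  (only one flow-in slot at J1)
bond 1 stroke at J2  (TF TF1: opposite of bond 0)
bond 3 stroke at I1  (0-jn J2 has e-setter on 1)
bond 4 stroke at I2  (J2: bond 1 brought effort, rest push out)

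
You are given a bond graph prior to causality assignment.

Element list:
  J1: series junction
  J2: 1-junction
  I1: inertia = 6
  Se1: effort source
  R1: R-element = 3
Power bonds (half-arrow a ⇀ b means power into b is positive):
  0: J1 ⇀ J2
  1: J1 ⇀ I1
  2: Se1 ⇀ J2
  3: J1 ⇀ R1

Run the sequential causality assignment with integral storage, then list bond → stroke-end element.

#0 |J1
#1 |I1
#2 |J2
#3 |J1

b2 stroke at J2  (source Se1 imposes e)
b0 stroke at J1  (closing 1-jn rule on J2)
b1 stroke at I1  (I1 outputs flow p/I1)
b3 stroke at J1  (1-jn J1 has f-setter on 1)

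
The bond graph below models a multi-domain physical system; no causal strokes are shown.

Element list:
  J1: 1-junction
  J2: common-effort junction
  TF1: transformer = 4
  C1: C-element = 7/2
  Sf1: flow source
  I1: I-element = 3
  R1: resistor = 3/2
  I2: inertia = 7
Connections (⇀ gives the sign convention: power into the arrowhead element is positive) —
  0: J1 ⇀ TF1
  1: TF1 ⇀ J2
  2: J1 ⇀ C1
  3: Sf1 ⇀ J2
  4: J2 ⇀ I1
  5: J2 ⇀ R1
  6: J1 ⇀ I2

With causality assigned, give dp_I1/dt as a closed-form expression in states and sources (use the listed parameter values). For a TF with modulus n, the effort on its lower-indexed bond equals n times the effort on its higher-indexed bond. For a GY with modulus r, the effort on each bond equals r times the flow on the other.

dp_I1/dt = 3*F_Sf1/2 - p_I1/2 + 6*p_I2/7

#3 stroke at Sf1  (Sf1 (Sf) sets flow on bond)
#2 stroke at J1  (C1 outputs effort q/C1)
#4 stroke at I1  (I1 outputs flow p/I1)
#6 stroke at I2  (I2 outputs flow p/I2)
#0 stroke at J1  (J1 flow already set via bond 6)
#1 stroke at TF1  (TF TF1: opposite of bond 0)
#5 stroke at J2  (only one effort-in slot at J2)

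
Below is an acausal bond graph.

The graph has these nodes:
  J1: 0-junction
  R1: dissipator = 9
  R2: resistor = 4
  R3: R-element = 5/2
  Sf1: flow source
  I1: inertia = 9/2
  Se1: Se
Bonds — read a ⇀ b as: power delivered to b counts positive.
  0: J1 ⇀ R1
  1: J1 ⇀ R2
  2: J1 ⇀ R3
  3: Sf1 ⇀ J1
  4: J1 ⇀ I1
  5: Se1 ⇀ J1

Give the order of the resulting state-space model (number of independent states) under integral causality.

b3 stroke→Sf1  (Sf1 fixes flow; stroke at Sf1)
b5 stroke→J1  (Se1: effort source, stroke at far end)
b0 stroke→R1  (J1 effort already set via bond 5)
b1 stroke→R2  (J1: bond 5 brought effort, rest push out)
b2 stroke→R3  (0-jn J1 has e-setter on 5)
b4 stroke→I1  (common-e at J1 fixed by 5)

1  (I1 all integral)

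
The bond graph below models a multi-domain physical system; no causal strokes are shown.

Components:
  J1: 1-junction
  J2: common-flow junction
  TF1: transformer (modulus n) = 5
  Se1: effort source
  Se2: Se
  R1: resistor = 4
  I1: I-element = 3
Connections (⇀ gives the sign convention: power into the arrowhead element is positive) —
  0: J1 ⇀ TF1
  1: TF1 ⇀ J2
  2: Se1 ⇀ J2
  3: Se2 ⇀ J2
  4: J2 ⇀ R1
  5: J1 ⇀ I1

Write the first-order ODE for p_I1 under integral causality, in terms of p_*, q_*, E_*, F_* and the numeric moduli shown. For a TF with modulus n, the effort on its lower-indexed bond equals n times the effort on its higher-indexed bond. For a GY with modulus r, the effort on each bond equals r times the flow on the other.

dp_I1/dt = 5*E_Se1 + 5*E_Se2 - 100*p_I1/3

β2 |J2  (source Se1 imposes e)
β3 |J2  (source Se2 imposes e)
β5 |I1  (prefer integral on I1)
β0 |J1  (J1: bond 5 brought flow, rest push out)
β1 |TF1  (through TF1, causality passes straight; one stroke at TF1)
β4 |J2  (J2: bond 1 brought flow, rest push out)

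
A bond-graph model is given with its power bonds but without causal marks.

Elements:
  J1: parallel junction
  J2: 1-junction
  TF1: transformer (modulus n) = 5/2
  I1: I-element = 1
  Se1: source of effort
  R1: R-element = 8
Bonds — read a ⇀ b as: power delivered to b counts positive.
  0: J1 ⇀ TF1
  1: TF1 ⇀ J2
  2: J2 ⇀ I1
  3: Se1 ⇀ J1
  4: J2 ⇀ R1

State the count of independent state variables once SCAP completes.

#3 |J1  (Se1 fixes effort; stroke away)
#0 |TF1  (0-jn J1 has e-setter on 3)
#1 |J2  (TF1: transformer flips bond 0)
#2 |I1  (I1 integral (f out))
#4 |J2  (common-f at J2 fixed by 2)

1  (I1 all integral)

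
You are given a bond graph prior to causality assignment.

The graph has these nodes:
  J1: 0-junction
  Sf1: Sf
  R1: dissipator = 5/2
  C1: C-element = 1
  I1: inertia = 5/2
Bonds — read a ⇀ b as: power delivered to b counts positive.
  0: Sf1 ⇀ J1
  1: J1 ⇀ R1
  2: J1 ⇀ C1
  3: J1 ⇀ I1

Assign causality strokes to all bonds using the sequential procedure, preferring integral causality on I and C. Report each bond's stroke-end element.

bond 0 stroke→Sf1  (Sf1 (Sf) sets flow on bond)
bond 2 stroke→J1  (C1 integral (e out))
bond 1 stroke→R1  (J1: bond 2 brought effort, rest push out)
bond 3 stroke→I1  (J1 effort already set via bond 2)

bond 0 stroke at Sf1
bond 1 stroke at R1
bond 2 stroke at J1
bond 3 stroke at I1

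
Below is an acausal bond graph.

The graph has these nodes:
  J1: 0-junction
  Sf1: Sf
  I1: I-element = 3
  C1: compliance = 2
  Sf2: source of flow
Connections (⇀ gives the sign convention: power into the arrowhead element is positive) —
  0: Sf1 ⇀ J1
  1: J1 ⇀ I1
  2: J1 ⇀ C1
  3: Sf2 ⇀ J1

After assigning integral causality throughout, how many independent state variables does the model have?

2  (C1, I1 all integral)

b0 stroke at Sf1  (Sf1 fixes flow; stroke at Sf1)
b3 stroke at Sf2  (source Sf2 imposes f)
b1 stroke at I1  (I1: I, integral causality)
b2 stroke at J1  (only one effort-in slot at J1)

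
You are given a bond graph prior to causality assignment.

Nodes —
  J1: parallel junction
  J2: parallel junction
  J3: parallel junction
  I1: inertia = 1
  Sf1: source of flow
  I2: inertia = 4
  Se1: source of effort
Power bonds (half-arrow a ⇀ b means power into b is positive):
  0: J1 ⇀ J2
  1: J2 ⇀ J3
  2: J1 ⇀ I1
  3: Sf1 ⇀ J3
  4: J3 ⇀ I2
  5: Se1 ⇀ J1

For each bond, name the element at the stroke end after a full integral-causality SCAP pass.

bond 0 stroke→J2
bond 1 stroke→J3
bond 2 stroke→I1
bond 3 stroke→Sf1
bond 4 stroke→I2
bond 5 stroke→J1

β3 stroke at Sf1  (Sf1 (Sf) sets flow on bond)
β5 stroke at J1  (source Se1 imposes e)
β0 stroke at J2  (J1: bond 5 brought effort, rest push out)
β2 stroke at I1  (common-e at J1 fixed by 5)
β1 stroke at J3  (J2: bond 0 brought effort, rest push out)
β4 stroke at I2  (J3: bond 1 brought effort, rest push out)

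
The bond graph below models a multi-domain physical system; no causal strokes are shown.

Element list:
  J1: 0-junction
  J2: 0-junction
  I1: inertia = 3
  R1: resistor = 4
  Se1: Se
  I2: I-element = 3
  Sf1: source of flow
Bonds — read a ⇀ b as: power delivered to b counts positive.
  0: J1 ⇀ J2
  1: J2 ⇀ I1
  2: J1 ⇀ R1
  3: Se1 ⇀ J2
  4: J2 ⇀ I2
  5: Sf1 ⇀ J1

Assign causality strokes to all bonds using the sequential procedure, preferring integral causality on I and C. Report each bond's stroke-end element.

b0 →J1
b1 →I1
b2 →R1
b3 →J2
b4 →I2
b5 →Sf1

bond 3 |J2  (Se1: effort source, stroke at far end)
bond 5 |Sf1  (source Sf1 imposes f)
bond 0 |J1  (J2: bond 3 brought effort, rest push out)
bond 1 |I1  (J2 effort already set via bond 3)
bond 4 |I2  (common-e at J2 fixed by 3)
bond 2 |R1  (0-jn J1 has e-setter on 0)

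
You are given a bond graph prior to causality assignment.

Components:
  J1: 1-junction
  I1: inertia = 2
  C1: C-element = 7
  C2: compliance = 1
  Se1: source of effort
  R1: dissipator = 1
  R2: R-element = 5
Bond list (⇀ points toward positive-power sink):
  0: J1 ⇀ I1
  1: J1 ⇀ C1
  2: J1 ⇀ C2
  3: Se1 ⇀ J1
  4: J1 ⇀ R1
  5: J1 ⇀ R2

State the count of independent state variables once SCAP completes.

bond 3 →J1  (Se1: effort source, stroke at far end)
bond 0 →I1  (prefer integral on I1)
bond 1 →J1  (1-jn J1 has f-setter on 0)
bond 2 →J1  (common-f at J1 fixed by 0)
bond 4 →J1  (common-f at J1 fixed by 0)
bond 5 →J1  (J1 flow already set via bond 0)

3  (C1, C2, I1 all integral)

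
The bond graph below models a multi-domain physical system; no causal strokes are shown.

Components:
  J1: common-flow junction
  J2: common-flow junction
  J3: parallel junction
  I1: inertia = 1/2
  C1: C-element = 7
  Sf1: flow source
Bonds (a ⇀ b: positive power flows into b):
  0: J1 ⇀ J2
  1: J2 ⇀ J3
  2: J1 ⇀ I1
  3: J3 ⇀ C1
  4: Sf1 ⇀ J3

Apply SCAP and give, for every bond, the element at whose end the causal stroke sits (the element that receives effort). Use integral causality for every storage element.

#0 |J1
#1 |J2
#2 |I1
#3 |J3
#4 |Sf1

bond 4 stroke at Sf1  (source Sf1 imposes f)
bond 2 stroke at I1  (I1: I, integral causality)
bond 0 stroke at J1  (common-f at J1 fixed by 2)
bond 1 stroke at J2  (J2: bond 0 brought flow, rest push out)
bond 3 stroke at J3  (J3: last free bond brings effort in)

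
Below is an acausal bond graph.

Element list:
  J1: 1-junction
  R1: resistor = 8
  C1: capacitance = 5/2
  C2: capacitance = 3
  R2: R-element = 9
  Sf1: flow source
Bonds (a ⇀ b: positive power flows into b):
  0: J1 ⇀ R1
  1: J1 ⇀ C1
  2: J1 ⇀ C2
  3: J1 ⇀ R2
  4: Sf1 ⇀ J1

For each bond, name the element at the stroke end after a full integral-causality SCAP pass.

#0 stroke at J1
#1 stroke at J1
#2 stroke at J1
#3 stroke at J1
#4 stroke at Sf1

bond 4 →Sf1  (source Sf1 imposes f)
bond 0 →J1  (common-f at J1 fixed by 4)
bond 1 →J1  (J1 flow already set via bond 4)
bond 2 →J1  (1-jn J1 has f-setter on 4)
bond 3 →J1  (J1: bond 4 brought flow, rest push out)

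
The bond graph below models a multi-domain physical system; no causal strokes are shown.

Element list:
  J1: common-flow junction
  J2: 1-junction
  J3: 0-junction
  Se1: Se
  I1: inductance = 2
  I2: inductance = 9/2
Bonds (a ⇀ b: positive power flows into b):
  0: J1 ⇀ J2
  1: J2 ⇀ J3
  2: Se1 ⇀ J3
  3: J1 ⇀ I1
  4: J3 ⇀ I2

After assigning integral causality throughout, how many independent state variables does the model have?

2  (I1, I2 all integral)

β2 stroke→J3  (Se1 fixes effort; stroke away)
β1 stroke→J2  (J3 effort already set via bond 2)
β4 stroke→I2  (J3 effort already set via bond 2)
β0 stroke→J1  (closing 1-jn rule on J2)
β3 stroke→I1  (closing 1-jn rule on J1)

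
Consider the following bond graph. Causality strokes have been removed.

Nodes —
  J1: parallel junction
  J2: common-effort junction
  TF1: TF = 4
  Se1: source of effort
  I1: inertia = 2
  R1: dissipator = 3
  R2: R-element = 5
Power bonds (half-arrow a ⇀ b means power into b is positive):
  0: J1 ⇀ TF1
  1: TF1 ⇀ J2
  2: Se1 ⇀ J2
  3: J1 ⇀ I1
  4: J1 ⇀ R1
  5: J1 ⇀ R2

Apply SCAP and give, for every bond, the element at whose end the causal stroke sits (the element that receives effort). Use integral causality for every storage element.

β0 stroke→J1
β1 stroke→TF1
β2 stroke→J2
β3 stroke→I1
β4 stroke→R1
β5 stroke→R2

β2 stroke at J2  (Se1 (Se) sets effort on bond)
β1 stroke at TF1  (common-e at J2 fixed by 2)
β0 stroke at J1  (through TF1, causality passes straight; one stroke at TF1)
β3 stroke at I1  (J1 effort already set via bond 0)
β4 stroke at R1  (J1: bond 0 brought effort, rest push out)
β5 stroke at R2  (J1: bond 0 brought effort, rest push out)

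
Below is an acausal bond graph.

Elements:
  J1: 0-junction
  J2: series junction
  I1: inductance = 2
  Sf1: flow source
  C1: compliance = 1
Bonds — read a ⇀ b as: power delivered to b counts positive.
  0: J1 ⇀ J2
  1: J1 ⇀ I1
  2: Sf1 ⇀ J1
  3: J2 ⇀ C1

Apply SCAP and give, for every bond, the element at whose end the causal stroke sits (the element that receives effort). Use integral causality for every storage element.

b0 |J1
b1 |I1
b2 |Sf1
b3 |J2

bond 2 stroke at Sf1  (source Sf1 imposes f)
bond 1 stroke at I1  (prefer integral on I1)
bond 0 stroke at J1  (J1: last free bond brings effort in)
bond 3 stroke at J2  (1-jn J2 has f-setter on 0)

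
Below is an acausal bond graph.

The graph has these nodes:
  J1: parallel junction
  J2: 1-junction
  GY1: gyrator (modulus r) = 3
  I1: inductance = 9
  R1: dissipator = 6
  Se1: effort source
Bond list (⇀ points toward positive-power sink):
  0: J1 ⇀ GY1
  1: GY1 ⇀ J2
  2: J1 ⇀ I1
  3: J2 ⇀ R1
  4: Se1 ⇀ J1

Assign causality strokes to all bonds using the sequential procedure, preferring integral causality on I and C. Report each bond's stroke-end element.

bond 0 |GY1
bond 1 |GY1
bond 2 |I1
bond 3 |J2
bond 4 |J1

b4 stroke→J1  (Se1 (Se) sets effort on bond)
b0 stroke→GY1  (common-e at J1 fixed by 4)
b2 stroke→I1  (0-jn J1 has e-setter on 4)
b1 stroke→GY1  (GY1 both-in/both-out from 0)
b3 stroke→J2  (J2 flow already set via bond 1)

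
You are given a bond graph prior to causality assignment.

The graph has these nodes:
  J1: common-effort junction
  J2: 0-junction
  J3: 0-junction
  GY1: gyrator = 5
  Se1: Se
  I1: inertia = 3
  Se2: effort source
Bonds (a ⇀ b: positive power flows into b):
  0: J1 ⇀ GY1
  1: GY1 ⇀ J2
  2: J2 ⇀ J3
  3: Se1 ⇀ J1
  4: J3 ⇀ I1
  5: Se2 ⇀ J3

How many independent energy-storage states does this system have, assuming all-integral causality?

1  (I1 all integral)

b3 →J1  (Se1 fixes effort; stroke away)
b5 →J3  (source Se2 imposes e)
b0 →GY1  (0-jn J1 has e-setter on 3)
b2 →J2  (common-e at J3 fixed by 5)
b4 →I1  (J3 effort already set via bond 5)
b1 →GY1  (GY1: gyrator matches bond 0)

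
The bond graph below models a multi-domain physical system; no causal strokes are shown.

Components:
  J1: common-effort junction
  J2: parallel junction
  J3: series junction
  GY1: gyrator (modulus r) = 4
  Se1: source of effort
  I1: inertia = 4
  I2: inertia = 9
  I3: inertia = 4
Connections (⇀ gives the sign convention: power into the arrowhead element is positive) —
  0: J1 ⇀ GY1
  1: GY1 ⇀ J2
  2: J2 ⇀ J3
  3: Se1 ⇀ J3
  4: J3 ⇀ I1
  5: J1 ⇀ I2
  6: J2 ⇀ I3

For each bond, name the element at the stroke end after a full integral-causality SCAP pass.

bond 0 stroke→J1
bond 1 stroke→J2
bond 2 stroke→J3
bond 3 stroke→J3
bond 4 stroke→I1
bond 5 stroke→I2
bond 6 stroke→I3

β3 stroke at J3  (Se1: effort source, stroke at far end)
β4 stroke at I1  (I1 integral (f out))
β2 stroke at J3  (J3: bond 4 brought flow, rest push out)
β5 stroke at I2  (I2 integral (f out))
β0 stroke at J1  (closing 0-jn rule on J1)
β1 stroke at J2  (GY GY1: same side as bond 0)
β6 stroke at I3  (common-e at J2 fixed by 1)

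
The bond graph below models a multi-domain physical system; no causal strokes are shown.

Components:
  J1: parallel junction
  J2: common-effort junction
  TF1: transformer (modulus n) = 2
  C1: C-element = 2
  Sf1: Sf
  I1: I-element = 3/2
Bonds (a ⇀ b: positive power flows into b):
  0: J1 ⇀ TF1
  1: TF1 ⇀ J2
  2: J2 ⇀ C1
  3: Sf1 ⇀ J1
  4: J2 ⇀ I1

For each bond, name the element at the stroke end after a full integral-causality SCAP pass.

β3 stroke→Sf1  (Sf1: flow source, stroke at near end)
β0 stroke→J1  (closing 0-jn rule on J1)
β1 stroke→TF1  (through TF1, causality passes straight; one stroke at TF1)
β2 stroke→J2  (C1: C, integral causality)
β4 stroke→I1  (0-jn J2 has e-setter on 2)

β0 |J1
β1 |TF1
β2 |J2
β3 |Sf1
β4 |I1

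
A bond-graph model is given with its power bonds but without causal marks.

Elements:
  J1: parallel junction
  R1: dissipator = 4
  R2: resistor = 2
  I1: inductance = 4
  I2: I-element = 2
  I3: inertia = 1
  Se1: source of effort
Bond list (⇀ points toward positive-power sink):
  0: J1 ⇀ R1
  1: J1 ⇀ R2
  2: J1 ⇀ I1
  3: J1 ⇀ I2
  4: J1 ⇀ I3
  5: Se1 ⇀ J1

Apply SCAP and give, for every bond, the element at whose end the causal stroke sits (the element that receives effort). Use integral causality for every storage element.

#0 stroke→R1
#1 stroke→R2
#2 stroke→I1
#3 stroke→I2
#4 stroke→I3
#5 stroke→J1

β5 stroke→J1  (Se1: effort source, stroke at far end)
β0 stroke→R1  (common-e at J1 fixed by 5)
β1 stroke→R2  (common-e at J1 fixed by 5)
β2 stroke→I1  (J1: bond 5 brought effort, rest push out)
β3 stroke→I2  (common-e at J1 fixed by 5)
β4 stroke→I3  (0-jn J1 has e-setter on 5)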